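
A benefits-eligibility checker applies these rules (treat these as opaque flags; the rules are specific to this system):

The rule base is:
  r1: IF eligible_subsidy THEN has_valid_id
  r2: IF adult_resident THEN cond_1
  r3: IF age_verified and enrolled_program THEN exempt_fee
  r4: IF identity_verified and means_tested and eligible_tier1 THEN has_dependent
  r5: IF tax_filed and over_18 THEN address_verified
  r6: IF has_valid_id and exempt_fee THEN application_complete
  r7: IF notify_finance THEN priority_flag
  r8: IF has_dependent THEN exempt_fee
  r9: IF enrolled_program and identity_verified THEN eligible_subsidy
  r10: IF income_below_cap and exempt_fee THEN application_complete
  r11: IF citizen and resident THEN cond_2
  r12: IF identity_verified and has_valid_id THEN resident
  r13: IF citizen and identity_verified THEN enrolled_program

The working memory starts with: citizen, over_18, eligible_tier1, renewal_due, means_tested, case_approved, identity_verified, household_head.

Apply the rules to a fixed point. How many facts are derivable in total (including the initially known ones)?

16

Round 1: r4 [IF identity_verified and means_tested and eligible_tier1 THEN has_dependent]; r13 [IF citizen and identity_verified THEN enrolled_program]. Adds has_dependent, enrolled_program.
Round 2: r8 [IF has_dependent THEN exempt_fee]; r9 [IF enrolled_program and identity_verified THEN eligible_subsidy]. Adds exempt_fee, eligible_subsidy.
Round 3: r1 [IF eligible_subsidy THEN has_valid_id]. Adds has_valid_id.
Round 4: r6 [IF has_valid_id and exempt_fee THEN application_complete]; r12 [IF identity_verified and has_valid_id THEN resident]. Adds application_complete, resident.
Round 5: r11 [IF citizen and resident THEN cond_2]. Adds cond_2.
Closure: {application_complete, case_approved, citizen, cond_2, eligible_subsidy, eligible_tier1, enrolled_program, exempt_fee, has_dependent, has_valid_id, household_head, identity_verified, means_tested, over_18, renewal_due, resident} — 16 facts.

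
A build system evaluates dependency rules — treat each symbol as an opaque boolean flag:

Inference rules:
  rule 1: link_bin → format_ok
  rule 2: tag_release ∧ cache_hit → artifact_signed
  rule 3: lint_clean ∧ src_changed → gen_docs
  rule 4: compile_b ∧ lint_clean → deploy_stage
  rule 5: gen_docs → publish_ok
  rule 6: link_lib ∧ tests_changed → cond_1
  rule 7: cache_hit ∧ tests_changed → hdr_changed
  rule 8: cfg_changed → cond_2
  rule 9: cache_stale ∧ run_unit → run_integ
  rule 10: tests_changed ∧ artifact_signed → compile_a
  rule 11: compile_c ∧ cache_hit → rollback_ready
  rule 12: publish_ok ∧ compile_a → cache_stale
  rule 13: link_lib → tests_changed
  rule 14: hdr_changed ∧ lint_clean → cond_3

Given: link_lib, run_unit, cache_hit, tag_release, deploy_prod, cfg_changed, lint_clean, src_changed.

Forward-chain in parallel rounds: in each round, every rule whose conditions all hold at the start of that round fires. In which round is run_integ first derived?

4

Round 1 fires rule 2, rule 3, rule 8, rule 13, giving artifact_signed, gen_docs, cond_2, tests_changed.
Round 2 fires rule 5, rule 6, rule 7, rule 10, giving publish_ok, cond_1, hdr_changed, compile_a.
Round 3 fires rule 12, rule 14, giving cache_stale, cond_3.
Round 4 fires rule 9, giving run_integ.
run_integ first appears in round 4.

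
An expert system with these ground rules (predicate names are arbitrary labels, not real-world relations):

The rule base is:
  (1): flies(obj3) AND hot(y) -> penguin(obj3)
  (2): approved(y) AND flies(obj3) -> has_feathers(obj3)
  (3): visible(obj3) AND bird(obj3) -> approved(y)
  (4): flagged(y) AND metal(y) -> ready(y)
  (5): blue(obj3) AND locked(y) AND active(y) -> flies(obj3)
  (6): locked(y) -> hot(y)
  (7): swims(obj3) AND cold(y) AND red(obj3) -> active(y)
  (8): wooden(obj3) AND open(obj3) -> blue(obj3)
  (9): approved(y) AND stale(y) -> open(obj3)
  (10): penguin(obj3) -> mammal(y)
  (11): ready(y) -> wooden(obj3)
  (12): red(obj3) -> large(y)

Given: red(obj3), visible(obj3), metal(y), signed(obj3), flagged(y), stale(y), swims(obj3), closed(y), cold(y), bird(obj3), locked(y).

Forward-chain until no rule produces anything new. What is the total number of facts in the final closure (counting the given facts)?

23

Round 1 fires (3), (4), (6), (7), (12), giving approved(y), ready(y), hot(y), active(y), large(y).
Round 2 fires (9), (11), giving open(obj3), wooden(obj3).
Round 3 fires (8), giving blue(obj3).
Round 4 fires (5), giving flies(obj3).
Round 5 fires (1), (2), giving penguin(obj3), has_feathers(obj3).
Round 6 fires (10), giving mammal(y).
Closure: {active(y), approved(y), bird(obj3), blue(obj3), closed(y), cold(y), flagged(y), flies(obj3), has_feathers(obj3), hot(y), large(y), locked(y), mammal(y), metal(y), open(obj3), penguin(obj3), ready(y), red(obj3), signed(obj3), stale(y), swims(obj3), visible(obj3), wooden(obj3)} — 23 facts.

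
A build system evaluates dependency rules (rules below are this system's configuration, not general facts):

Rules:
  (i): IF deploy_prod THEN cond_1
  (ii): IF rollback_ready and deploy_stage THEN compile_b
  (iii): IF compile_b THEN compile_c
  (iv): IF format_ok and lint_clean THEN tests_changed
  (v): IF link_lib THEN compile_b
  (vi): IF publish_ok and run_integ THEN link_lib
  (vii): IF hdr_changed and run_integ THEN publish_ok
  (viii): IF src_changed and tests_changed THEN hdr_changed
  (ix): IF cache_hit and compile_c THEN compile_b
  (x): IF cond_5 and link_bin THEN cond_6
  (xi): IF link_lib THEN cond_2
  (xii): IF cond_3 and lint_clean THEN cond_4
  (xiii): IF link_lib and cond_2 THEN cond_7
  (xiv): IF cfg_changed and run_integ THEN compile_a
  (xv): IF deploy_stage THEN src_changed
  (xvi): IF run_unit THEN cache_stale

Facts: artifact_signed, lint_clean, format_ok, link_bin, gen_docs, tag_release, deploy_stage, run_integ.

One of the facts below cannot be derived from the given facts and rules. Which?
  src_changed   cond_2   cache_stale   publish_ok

Round 1: (iv) [IF format_ok and lint_clean THEN tests_changed]; (xv) [IF deploy_stage THEN src_changed]. Adds tests_changed, src_changed.
Round 2: (viii) [IF src_changed and tests_changed THEN hdr_changed]. Adds hdr_changed.
Round 3: (vii) [IF hdr_changed and run_integ THEN publish_ok]. Adds publish_ok.
Round 4: (vi) [IF publish_ok and run_integ THEN link_lib]. Adds link_lib.
Round 5: (v) [IF link_lib THEN compile_b]; (xi) [IF link_lib THEN cond_2]. Adds compile_b, cond_2.
Round 6: (iii) [IF compile_b THEN compile_c]; (xiii) [IF link_lib and cond_2 THEN cond_7]. Adds compile_c, cond_7.
Derived: cond_2 (round 5), publish_ok (round 3), src_changed (round 1). cache_stale never appears in any round.

cache_stale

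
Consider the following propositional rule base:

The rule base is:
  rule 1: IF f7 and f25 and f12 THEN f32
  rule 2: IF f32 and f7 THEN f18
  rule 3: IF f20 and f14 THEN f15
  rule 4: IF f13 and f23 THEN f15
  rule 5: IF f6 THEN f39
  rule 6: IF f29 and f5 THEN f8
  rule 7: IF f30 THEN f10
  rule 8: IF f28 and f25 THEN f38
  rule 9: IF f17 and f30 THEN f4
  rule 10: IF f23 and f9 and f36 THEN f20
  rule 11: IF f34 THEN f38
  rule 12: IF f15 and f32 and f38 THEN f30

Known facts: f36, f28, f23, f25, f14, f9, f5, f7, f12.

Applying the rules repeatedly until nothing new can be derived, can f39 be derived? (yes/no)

[1] rule 1 [IF f7 and f25 and f12 THEN f32]; rule 8 [IF f28 and f25 THEN f38]; rule 10 [IF f23 and f9 and f36 THEN f20]. ⇒ new: f32, f38, f20.
[2] rule 2 [IF f32 and f7 THEN f18]; rule 3 [IF f20 and f14 THEN f15]. ⇒ new: f18, f15.
[3] rule 12 [IF f15 and f32 and f38 THEN f30]. ⇒ new: f30.
[4] rule 7 [IF f30 THEN f10]. ⇒ new: f10.
Fixed point reached. f39 is concluded only by rule 5; rule 5 needs f6 (never derived).

no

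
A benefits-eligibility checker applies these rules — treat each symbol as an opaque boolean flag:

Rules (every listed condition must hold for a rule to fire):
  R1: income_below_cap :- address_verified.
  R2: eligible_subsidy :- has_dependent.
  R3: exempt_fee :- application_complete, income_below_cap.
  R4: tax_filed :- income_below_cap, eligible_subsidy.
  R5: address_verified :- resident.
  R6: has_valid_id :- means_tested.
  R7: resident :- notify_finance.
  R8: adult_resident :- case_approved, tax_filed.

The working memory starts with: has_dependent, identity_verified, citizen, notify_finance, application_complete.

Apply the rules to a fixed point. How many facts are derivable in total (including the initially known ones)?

11

Round 1 fires R2, R7, giving eligible_subsidy, resident.
Round 2 fires R5, giving address_verified.
Round 3 fires R1, giving income_below_cap.
Round 4 fires R3, R4, giving exempt_fee, tax_filed.
Closure: {address_verified, application_complete, citizen, eligible_subsidy, exempt_fee, has_dependent, identity_verified, income_below_cap, notify_finance, resident, tax_filed} — 11 facts.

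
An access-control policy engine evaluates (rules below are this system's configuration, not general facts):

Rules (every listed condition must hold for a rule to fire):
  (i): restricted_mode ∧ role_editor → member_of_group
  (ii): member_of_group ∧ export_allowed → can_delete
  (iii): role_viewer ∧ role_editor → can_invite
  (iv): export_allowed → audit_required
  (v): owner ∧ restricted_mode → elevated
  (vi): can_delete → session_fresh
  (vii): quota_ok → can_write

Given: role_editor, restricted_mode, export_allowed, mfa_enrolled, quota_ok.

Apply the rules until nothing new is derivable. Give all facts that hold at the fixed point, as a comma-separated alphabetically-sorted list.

Round 1: (i) [restricted_mode ∧ role_editor → member_of_group]; (iv) [export_allowed → audit_required]; (vii) [quota_ok → can_write]. Adds member_of_group, audit_required, can_write.
Round 2: (ii) [member_of_group ∧ export_allowed → can_delete]. Adds can_delete.
Round 3: (vi) [can_delete → session_fresh]. Adds session_fresh.

audit_required, can_delete, can_write, export_allowed, member_of_group, mfa_enrolled, quota_ok, restricted_mode, role_editor, session_fresh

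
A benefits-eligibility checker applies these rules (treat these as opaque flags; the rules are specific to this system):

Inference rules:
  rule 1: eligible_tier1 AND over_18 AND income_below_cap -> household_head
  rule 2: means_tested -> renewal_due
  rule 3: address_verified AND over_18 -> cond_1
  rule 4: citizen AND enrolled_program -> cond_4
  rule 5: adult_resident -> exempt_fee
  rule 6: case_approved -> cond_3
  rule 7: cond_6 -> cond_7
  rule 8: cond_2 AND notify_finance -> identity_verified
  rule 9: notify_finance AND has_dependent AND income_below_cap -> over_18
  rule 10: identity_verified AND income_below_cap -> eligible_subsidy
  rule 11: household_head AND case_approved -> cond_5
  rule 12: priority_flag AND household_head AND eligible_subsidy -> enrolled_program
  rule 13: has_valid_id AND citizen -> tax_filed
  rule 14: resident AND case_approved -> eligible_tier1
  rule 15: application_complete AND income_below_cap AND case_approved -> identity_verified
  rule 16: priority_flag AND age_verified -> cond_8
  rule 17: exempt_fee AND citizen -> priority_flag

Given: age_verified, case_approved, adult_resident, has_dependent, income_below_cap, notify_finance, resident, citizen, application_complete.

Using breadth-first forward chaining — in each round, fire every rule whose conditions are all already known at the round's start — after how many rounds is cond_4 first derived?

Round 1 — rule 5, rule 6, rule 9, rule 14, rule 15, derive exempt_fee, cond_3, over_18, eligible_tier1, identity_verified.
Round 2 — rule 1, rule 10, rule 17, derive household_head, eligible_subsidy, priority_flag.
Round 3 — rule 11, rule 12, rule 16, derive cond_5, enrolled_program, cond_8.
Round 4 — rule 4, derive cond_4.
cond_4 first appears in round 4.

4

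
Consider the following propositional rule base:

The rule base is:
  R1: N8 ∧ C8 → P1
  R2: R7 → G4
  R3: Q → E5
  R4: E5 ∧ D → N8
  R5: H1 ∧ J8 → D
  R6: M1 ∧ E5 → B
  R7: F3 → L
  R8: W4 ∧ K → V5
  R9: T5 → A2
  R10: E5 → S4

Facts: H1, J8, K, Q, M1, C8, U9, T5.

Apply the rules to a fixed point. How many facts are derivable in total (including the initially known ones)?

Round 1: R3 [Q → E5]; R5 [H1 ∧ J8 → D]; R9 [T5 → A2]. New: E5, D, A2.
Round 2: R4 [E5 ∧ D → N8]; R6 [M1 ∧ E5 → B]; R10 [E5 → S4]. New: N8, B, S4.
Round 3: R1 [N8 ∧ C8 → P1]. New: P1.
Closure: {A2, B, C8, D, E5, H1, J8, K, M1, N8, P1, Q, S4, T5, U9} — 15 facts.

15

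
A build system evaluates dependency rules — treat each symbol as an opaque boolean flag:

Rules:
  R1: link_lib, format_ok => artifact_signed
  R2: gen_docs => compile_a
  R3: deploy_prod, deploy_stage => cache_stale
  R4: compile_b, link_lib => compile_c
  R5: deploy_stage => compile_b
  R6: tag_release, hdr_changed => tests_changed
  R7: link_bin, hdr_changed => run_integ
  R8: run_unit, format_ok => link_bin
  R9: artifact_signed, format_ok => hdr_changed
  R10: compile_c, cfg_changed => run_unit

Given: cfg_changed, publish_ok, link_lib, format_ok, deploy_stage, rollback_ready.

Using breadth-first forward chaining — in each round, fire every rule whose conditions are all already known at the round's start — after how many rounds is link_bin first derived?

4

Round 1: R1 [link_lib, format_ok => artifact_signed]; R5 [deploy_stage => compile_b]. New: artifact_signed, compile_b.
Round 2: R4 [compile_b, link_lib => compile_c]; R9 [artifact_signed, format_ok => hdr_changed]. New: compile_c, hdr_changed.
Round 3: R10 [compile_c, cfg_changed => run_unit]. New: run_unit.
Round 4: R8 [run_unit, format_ok => link_bin]. New: link_bin.
link_bin first appears in round 4.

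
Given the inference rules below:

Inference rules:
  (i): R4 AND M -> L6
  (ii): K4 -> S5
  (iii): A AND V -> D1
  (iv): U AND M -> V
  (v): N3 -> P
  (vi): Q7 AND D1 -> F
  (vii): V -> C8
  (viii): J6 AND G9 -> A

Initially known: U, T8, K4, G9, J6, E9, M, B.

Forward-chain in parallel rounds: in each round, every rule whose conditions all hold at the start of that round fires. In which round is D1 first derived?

Round 1: (ii) [K4 -> S5]; (iv) [U AND M -> V]; (viii) [J6 AND G9 -> A]. New: S5, V, A.
Round 2: (iii) [A AND V -> D1]; (vii) [V -> C8]. New: D1, C8.
D1 first appears in round 2.

2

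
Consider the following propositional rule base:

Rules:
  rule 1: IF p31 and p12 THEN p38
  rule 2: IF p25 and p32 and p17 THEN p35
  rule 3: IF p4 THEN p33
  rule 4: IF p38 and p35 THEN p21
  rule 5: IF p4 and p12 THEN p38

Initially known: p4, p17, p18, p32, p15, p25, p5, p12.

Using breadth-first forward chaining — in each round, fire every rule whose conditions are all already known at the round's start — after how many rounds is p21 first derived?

Round 1: rule 2 [IF p25 and p32 and p17 THEN p35]; rule 3 [IF p4 THEN p33]; rule 5 [IF p4 and p12 THEN p38]. Adds p35, p33, p38.
Round 2: rule 4 [IF p38 and p35 THEN p21]. Adds p21.
p21 first appears in round 2.

2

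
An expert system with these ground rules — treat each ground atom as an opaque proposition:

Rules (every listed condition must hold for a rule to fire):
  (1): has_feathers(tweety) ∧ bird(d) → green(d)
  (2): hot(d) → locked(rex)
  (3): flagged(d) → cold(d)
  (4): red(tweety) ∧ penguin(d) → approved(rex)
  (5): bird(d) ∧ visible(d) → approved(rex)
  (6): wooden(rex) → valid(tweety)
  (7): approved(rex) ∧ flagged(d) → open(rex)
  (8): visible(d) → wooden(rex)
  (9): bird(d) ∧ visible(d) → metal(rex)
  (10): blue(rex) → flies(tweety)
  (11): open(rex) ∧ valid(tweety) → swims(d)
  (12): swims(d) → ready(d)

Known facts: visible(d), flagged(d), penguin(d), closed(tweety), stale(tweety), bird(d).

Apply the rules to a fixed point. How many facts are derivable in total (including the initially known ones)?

Round 1 fires (3), (5), (8), (9), giving cold(d), approved(rex), wooden(rex), metal(rex).
Round 2 fires (6), (7), giving valid(tweety), open(rex).
Round 3 fires (11), giving swims(d).
Round 4 fires (12), giving ready(d).
Closure: {approved(rex), bird(d), closed(tweety), cold(d), flagged(d), metal(rex), open(rex), penguin(d), ready(d), stale(tweety), swims(d), valid(tweety), visible(d), wooden(rex)} — 14 facts.

14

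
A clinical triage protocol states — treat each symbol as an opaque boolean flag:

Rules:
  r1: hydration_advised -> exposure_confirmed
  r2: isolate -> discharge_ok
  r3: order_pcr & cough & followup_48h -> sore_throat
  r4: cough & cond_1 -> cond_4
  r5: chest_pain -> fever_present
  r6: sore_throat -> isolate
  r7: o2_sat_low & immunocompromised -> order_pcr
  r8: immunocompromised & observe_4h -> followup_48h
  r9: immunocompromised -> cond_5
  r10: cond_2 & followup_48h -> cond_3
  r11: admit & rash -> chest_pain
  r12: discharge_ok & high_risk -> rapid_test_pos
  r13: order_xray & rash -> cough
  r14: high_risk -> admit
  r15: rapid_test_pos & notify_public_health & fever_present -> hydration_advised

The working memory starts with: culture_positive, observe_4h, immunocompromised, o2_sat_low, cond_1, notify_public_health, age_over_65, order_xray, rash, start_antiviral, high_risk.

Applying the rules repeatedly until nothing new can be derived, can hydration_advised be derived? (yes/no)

yes

[1] r7 [o2_sat_low & immunocompromised -> order_pcr]; r8 [immunocompromised & observe_4h -> followup_48h]; r9 [immunocompromised -> cond_5]; r13 [order_xray & rash -> cough]; r14 [high_risk -> admit]. ⇒ new: order_pcr, followup_48h, cond_5, cough, admit.
[2] r3 [order_pcr & cough & followup_48h -> sore_throat]; r4 [cough & cond_1 -> cond_4]; r11 [admit & rash -> chest_pain]. ⇒ new: sore_throat, cond_4, chest_pain.
[3] r5 [chest_pain -> fever_present]; r6 [sore_throat -> isolate]. ⇒ new: fever_present, isolate.
[4] r2 [isolate -> discharge_ok]. ⇒ new: discharge_ok.
[5] r12 [discharge_ok & high_risk -> rapid_test_pos]. ⇒ new: rapid_test_pos.
[6] r15 [rapid_test_pos & notify_public_health & fever_present -> hydration_advised]. ⇒ new: hydration_advised.
[7] r1 [hydration_advised -> exposure_confirmed]. ⇒ new: exposure_confirmed.
hydration_advised appears in round 6, so it is derivable.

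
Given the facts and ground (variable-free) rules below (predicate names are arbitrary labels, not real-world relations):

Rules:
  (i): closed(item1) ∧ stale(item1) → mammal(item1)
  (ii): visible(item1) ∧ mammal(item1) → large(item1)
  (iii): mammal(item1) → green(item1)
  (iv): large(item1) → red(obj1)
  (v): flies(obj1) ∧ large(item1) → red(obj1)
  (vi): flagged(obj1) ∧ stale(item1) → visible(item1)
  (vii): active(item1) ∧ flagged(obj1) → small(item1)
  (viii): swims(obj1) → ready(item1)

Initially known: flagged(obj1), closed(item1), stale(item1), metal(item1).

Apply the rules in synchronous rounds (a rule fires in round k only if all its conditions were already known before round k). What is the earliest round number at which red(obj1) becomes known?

3

Round 1 fires (i), (vi), giving mammal(item1), visible(item1).
Round 2 fires (ii), (iii), giving large(item1), green(item1).
Round 3 fires (iv), giving red(obj1).
red(obj1) first appears in round 3.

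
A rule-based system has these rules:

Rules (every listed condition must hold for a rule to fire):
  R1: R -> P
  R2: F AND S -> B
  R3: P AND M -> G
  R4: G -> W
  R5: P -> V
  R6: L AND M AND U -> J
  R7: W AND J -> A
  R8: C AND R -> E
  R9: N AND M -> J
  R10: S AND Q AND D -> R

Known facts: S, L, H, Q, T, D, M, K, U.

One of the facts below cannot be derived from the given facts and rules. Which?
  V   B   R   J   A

B

Round 1 fires R6, R10, giving J, R.
Round 2 fires R1, giving P.
Round 3 fires R3, R5, giving G, V.
Round 4 fires R4, giving W.
Round 5 fires R7, giving A.
Derived: V (round 3), R (round 1), J (round 1), A (round 5). B never appears in any round.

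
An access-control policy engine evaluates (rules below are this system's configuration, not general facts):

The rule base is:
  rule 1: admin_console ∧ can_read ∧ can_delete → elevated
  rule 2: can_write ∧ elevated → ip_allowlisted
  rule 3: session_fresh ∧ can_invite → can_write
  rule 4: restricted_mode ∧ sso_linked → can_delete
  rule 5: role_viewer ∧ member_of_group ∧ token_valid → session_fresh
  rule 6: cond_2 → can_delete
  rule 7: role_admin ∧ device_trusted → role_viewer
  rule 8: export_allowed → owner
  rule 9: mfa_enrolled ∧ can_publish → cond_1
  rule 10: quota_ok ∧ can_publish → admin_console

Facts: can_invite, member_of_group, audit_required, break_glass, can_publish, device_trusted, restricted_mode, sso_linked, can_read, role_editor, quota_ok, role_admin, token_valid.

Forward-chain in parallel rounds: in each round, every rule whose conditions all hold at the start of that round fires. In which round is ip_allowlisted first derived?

4

Round 1: rule 4 [restricted_mode ∧ sso_linked → can_delete]; rule 7 [role_admin ∧ device_trusted → role_viewer]; rule 10 [quota_ok ∧ can_publish → admin_console]. New: can_delete, role_viewer, admin_console.
Round 2: rule 1 [admin_console ∧ can_read ∧ can_delete → elevated]; rule 5 [role_viewer ∧ member_of_group ∧ token_valid → session_fresh]. New: elevated, session_fresh.
Round 3: rule 3 [session_fresh ∧ can_invite → can_write]. New: can_write.
Round 4: rule 2 [can_write ∧ elevated → ip_allowlisted]. New: ip_allowlisted.
ip_allowlisted first appears in round 4.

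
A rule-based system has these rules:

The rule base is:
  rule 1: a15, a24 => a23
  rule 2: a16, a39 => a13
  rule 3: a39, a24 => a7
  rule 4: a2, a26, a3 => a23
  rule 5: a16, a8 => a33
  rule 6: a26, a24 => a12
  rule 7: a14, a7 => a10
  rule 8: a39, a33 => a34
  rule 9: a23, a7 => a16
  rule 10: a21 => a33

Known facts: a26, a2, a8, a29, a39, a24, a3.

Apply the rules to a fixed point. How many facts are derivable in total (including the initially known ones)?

Round 1 — rule 3, rule 4, rule 6, derive a7, a23, a12.
Round 2 — rule 9, derive a16.
Round 3 — rule 2, rule 5, derive a13, a33.
Round 4 — rule 8, derive a34.
Closure: {a12, a13, a16, a2, a23, a24, a26, a29, a3, a33, a34, a39, a7, a8} — 14 facts.

14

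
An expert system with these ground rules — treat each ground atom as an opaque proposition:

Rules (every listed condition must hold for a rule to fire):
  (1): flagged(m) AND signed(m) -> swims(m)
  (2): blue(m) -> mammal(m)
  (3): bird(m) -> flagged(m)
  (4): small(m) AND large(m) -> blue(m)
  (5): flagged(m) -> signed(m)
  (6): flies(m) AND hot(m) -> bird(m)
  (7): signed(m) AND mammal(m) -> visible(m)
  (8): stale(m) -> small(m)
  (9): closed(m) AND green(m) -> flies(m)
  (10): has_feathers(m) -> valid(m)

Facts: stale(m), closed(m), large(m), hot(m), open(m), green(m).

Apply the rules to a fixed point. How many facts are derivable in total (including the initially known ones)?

Round 1: (8) [stale(m) -> small(m)]; (9) [closed(m) AND green(m) -> flies(m)]. Adds small(m), flies(m).
Round 2: (4) [small(m) AND large(m) -> blue(m)]; (6) [flies(m) AND hot(m) -> bird(m)]. Adds blue(m), bird(m).
Round 3: (2) [blue(m) -> mammal(m)]; (3) [bird(m) -> flagged(m)]. Adds mammal(m), flagged(m).
Round 4: (5) [flagged(m) -> signed(m)]. Adds signed(m).
Round 5: (1) [flagged(m) AND signed(m) -> swims(m)]; (7) [signed(m) AND mammal(m) -> visible(m)]. Adds swims(m), visible(m).
Closure: {bird(m), blue(m), closed(m), flagged(m), flies(m), green(m), hot(m), large(m), mammal(m), open(m), signed(m), small(m), stale(m), swims(m), visible(m)} — 15 facts.

15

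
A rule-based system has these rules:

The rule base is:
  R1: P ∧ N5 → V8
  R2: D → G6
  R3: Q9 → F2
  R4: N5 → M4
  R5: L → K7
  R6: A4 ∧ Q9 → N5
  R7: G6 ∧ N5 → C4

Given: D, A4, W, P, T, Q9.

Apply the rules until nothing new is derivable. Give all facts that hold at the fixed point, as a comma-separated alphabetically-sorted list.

A4, C4, D, F2, G6, M4, N5, P, Q9, T, V8, W

Round 1 — R2, R3, R6, derive G6, F2, N5.
Round 2 — R1, R4, R7, derive V8, M4, C4.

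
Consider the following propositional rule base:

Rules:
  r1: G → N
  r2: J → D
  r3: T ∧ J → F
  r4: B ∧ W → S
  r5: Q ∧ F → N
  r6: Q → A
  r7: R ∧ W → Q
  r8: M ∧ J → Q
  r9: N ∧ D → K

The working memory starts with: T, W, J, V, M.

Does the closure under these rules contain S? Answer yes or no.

Round 1 — r2, r3, r8, derive D, F, Q.
Round 2 — r5, r6, derive N, A.
Round 3 — r9, derive K.
Fixed point reached. S is concluded only by r4; r4 needs B (never derived).

no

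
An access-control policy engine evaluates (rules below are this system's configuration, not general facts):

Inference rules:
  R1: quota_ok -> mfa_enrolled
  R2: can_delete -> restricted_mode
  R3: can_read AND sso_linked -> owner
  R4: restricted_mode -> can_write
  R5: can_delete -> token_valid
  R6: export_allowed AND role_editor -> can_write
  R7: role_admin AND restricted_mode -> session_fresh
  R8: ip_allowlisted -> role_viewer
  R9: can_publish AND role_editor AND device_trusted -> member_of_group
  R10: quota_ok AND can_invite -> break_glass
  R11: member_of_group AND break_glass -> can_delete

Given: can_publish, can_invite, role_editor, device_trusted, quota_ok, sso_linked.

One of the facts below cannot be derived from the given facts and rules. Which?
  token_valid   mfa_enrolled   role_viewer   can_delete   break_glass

role_viewer

Round 1: R1 [quota_ok -> mfa_enrolled]; R9 [can_publish AND role_editor AND device_trusted -> member_of_group]; R10 [quota_ok AND can_invite -> break_glass]. Adds mfa_enrolled, member_of_group, break_glass.
Round 2: R11 [member_of_group AND break_glass -> can_delete]. Adds can_delete.
Round 3: R2 [can_delete -> restricted_mode]; R5 [can_delete -> token_valid]. Adds restricted_mode, token_valid.
Round 4: R4 [restricted_mode -> can_write]. Adds can_write.
Derived: can_delete (round 2), break_glass (round 1), token_valid (round 3), mfa_enrolled (round 1). role_viewer never appears in any round.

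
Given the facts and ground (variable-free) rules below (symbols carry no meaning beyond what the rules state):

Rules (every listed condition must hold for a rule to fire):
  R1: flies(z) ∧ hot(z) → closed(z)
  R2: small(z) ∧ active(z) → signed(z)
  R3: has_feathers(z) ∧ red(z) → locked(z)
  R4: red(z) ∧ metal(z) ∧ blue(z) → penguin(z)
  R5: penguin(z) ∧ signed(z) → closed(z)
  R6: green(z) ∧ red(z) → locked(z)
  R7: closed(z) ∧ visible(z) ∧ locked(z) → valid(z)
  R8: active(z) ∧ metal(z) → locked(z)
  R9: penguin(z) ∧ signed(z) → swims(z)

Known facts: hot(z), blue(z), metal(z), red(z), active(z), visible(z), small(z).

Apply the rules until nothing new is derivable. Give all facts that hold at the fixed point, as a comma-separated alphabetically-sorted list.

[1] R2 [small(z) ∧ active(z) → signed(z)]; R4 [red(z) ∧ metal(z) ∧ blue(z) → penguin(z)]; R8 [active(z) ∧ metal(z) → locked(z)]. ⇒ new: signed(z), penguin(z), locked(z).
[2] R5 [penguin(z) ∧ signed(z) → closed(z)]; R9 [penguin(z) ∧ signed(z) → swims(z)]. ⇒ new: closed(z), swims(z).
[3] R7 [closed(z) ∧ visible(z) ∧ locked(z) → valid(z)]. ⇒ new: valid(z).

active(z), blue(z), closed(z), hot(z), locked(z), metal(z), penguin(z), red(z), signed(z), small(z), swims(z), valid(z), visible(z)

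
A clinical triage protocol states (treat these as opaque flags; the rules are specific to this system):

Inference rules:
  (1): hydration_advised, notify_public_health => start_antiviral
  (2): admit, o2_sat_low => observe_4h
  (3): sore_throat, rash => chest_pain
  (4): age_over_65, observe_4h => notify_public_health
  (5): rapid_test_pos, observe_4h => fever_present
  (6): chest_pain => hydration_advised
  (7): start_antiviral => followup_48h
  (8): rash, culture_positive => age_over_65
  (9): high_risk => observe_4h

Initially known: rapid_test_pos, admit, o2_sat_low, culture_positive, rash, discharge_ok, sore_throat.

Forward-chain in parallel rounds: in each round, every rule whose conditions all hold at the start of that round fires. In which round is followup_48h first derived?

4

Round 1: (2) [admit, o2_sat_low => observe_4h]; (3) [sore_throat, rash => chest_pain]; (8) [rash, culture_positive => age_over_65]. Adds observe_4h, chest_pain, age_over_65.
Round 2: (4) [age_over_65, observe_4h => notify_public_health]; (5) [rapid_test_pos, observe_4h => fever_present]; (6) [chest_pain => hydration_advised]. Adds notify_public_health, fever_present, hydration_advised.
Round 3: (1) [hydration_advised, notify_public_health => start_antiviral]. Adds start_antiviral.
Round 4: (7) [start_antiviral => followup_48h]. Adds followup_48h.
followup_48h first appears in round 4.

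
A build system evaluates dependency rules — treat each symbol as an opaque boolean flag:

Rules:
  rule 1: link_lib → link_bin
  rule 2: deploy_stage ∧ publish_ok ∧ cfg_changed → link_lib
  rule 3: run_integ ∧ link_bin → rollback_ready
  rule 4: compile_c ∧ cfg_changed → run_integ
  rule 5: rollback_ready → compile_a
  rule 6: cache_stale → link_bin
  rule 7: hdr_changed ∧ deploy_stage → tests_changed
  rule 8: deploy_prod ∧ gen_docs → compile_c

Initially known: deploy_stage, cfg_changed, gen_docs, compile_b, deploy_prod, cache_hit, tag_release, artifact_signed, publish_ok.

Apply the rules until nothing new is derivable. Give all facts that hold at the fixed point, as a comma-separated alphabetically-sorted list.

artifact_signed, cache_hit, cfg_changed, compile_a, compile_b, compile_c, deploy_prod, deploy_stage, gen_docs, link_bin, link_lib, publish_ok, rollback_ready, run_integ, tag_release

Round 1 fires rule 2, rule 8, giving link_lib, compile_c.
Round 2 fires rule 1, rule 4, giving link_bin, run_integ.
Round 3 fires rule 3, giving rollback_ready.
Round 4 fires rule 5, giving compile_a.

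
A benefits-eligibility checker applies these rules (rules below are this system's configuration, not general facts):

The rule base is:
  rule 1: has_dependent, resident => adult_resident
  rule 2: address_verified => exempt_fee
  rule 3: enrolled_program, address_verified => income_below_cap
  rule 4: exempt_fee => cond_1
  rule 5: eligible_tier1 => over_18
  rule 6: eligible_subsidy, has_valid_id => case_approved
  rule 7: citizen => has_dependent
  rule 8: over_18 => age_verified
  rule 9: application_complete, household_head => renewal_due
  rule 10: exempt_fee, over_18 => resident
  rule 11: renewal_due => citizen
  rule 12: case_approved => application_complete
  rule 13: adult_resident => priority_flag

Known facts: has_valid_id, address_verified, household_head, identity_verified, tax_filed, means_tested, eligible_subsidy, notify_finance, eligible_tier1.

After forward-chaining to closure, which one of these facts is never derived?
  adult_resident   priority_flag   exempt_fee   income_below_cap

Round 1 — rule 2, rule 5, rule 6, derive exempt_fee, over_18, case_approved.
Round 2 — rule 4, rule 8, rule 10, rule 12, derive cond_1, age_verified, resident, application_complete.
Round 3 — rule 9, derive renewal_due.
Round 4 — rule 11, derive citizen.
Round 5 — rule 7, derive has_dependent.
Round 6 — rule 1, derive adult_resident.
Round 7 — rule 13, derive priority_flag.
Derived: exempt_fee (round 1), adult_resident (round 6), priority_flag (round 7). income_below_cap never appears in any round.

income_below_cap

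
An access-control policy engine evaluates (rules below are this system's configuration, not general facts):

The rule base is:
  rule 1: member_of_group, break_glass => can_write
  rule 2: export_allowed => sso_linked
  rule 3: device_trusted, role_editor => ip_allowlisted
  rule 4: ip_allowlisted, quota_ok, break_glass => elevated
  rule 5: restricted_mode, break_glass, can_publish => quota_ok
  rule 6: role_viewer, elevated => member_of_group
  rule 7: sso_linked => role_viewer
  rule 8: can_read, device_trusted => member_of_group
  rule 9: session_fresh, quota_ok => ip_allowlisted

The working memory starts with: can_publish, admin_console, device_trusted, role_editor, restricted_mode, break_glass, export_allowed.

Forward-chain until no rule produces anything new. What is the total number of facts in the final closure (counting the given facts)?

14

Round 1 — rule 2, rule 3, rule 5, derive sso_linked, ip_allowlisted, quota_ok.
Round 2 — rule 4, rule 7, derive elevated, role_viewer.
Round 3 — rule 6, derive member_of_group.
Round 4 — rule 1, derive can_write.
Closure: {admin_console, break_glass, can_publish, can_write, device_trusted, elevated, export_allowed, ip_allowlisted, member_of_group, quota_ok, restricted_mode, role_editor, role_viewer, sso_linked} — 14 facts.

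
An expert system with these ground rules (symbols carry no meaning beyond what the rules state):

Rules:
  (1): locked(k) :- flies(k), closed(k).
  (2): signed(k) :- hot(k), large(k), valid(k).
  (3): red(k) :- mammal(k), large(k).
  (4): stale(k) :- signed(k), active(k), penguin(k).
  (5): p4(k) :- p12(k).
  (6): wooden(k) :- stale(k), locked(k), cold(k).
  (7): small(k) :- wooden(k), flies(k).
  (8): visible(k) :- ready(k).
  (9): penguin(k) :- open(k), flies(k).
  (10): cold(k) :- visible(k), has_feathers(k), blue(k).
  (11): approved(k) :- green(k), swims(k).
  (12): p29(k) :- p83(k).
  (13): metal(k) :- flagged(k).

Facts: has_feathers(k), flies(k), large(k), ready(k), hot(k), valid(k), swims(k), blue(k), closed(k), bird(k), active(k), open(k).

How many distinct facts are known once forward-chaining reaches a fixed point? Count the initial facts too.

[1] (1) [locked(k) :- flies(k), closed(k).]; (2) [signed(k) :- hot(k), large(k), valid(k).]; (8) [visible(k) :- ready(k).]; (9) [penguin(k) :- open(k), flies(k).]. ⇒ new: locked(k), signed(k), visible(k), penguin(k).
[2] (4) [stale(k) :- signed(k), active(k), penguin(k).]; (10) [cold(k) :- visible(k), has_feathers(k), blue(k).]. ⇒ new: stale(k), cold(k).
[3] (6) [wooden(k) :- stale(k), locked(k), cold(k).]. ⇒ new: wooden(k).
[4] (7) [small(k) :- wooden(k), flies(k).]. ⇒ new: small(k).
Closure: {active(k), bird(k), blue(k), closed(k), cold(k), flies(k), has_feathers(k), hot(k), large(k), locked(k), open(k), penguin(k), ready(k), signed(k), small(k), stale(k), swims(k), valid(k), visible(k), wooden(k)} — 20 facts.

20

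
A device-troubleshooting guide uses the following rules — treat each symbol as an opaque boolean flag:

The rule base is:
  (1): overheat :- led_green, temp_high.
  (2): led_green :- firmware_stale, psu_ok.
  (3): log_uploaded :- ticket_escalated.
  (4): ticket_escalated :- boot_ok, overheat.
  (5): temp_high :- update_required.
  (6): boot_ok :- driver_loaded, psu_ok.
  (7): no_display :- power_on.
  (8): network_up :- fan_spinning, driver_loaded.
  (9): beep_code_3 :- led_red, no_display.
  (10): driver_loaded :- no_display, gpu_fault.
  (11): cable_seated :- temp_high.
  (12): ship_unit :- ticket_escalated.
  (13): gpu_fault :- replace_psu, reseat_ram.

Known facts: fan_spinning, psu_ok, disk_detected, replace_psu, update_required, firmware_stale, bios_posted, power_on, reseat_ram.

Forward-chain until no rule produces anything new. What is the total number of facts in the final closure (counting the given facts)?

21

Round 1: (2) [led_green :- firmware_stale, psu_ok.]; (5) [temp_high :- update_required.]; (7) [no_display :- power_on.]; (13) [gpu_fault :- replace_psu, reseat_ram.]. New: led_green, temp_high, no_display, gpu_fault.
Round 2: (1) [overheat :- led_green, temp_high.]; (10) [driver_loaded :- no_display, gpu_fault.]; (11) [cable_seated :- temp_high.]. New: overheat, driver_loaded, cable_seated.
Round 3: (6) [boot_ok :- driver_loaded, psu_ok.]; (8) [network_up :- fan_spinning, driver_loaded.]. New: boot_ok, network_up.
Round 4: (4) [ticket_escalated :- boot_ok, overheat.]. New: ticket_escalated.
Round 5: (3) [log_uploaded :- ticket_escalated.]; (12) [ship_unit :- ticket_escalated.]. New: log_uploaded, ship_unit.
Closure: {bios_posted, boot_ok, cable_seated, disk_detected, driver_loaded, fan_spinning, firmware_stale, gpu_fault, led_green, log_uploaded, network_up, no_display, overheat, power_on, psu_ok, replace_psu, reseat_ram, ship_unit, temp_high, ticket_escalated, update_required} — 21 facts.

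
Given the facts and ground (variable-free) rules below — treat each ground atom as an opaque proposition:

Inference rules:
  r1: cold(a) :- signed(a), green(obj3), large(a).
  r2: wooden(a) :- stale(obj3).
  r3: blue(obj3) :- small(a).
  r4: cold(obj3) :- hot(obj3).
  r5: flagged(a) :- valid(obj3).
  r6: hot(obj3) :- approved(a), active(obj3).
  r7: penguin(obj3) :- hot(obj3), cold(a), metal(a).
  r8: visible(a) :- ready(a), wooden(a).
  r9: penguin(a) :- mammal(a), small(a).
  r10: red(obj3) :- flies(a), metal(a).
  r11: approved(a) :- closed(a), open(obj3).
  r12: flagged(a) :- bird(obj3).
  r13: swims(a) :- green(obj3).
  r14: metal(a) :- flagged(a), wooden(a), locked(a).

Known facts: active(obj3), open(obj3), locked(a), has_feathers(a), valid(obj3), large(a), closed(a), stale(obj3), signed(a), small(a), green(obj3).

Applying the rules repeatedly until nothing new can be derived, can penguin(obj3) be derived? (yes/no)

Round 1 — r1, r2, r3, r5, r11, r13, derive cold(a), wooden(a), blue(obj3), flagged(a), approved(a), swims(a).
Round 2 — r6, r14, derive hot(obj3), metal(a).
Round 3 — r4, r7, derive cold(obj3), penguin(obj3).
penguin(obj3) appears in round 3, so it is derivable.

yes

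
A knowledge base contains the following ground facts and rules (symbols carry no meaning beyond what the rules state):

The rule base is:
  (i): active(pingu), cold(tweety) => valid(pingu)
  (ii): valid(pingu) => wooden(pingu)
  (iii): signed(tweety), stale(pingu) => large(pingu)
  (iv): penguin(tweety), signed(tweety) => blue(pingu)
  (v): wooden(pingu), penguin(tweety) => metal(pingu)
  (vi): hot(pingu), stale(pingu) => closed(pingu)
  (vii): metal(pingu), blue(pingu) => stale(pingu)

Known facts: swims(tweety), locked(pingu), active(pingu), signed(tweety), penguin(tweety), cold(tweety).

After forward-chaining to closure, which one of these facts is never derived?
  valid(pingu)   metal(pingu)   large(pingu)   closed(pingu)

closed(pingu)

Round 1: (i) [active(pingu), cold(tweety) => valid(pingu)]; (iv) [penguin(tweety), signed(tweety) => blue(pingu)]. New: valid(pingu), blue(pingu).
Round 2: (ii) [valid(pingu) => wooden(pingu)]. New: wooden(pingu).
Round 3: (v) [wooden(pingu), penguin(tweety) => metal(pingu)]. New: metal(pingu).
Round 4: (vii) [metal(pingu), blue(pingu) => stale(pingu)]. New: stale(pingu).
Round 5: (iii) [signed(tweety), stale(pingu) => large(pingu)]. New: large(pingu).
Derived: valid(pingu) (round 1), metal(pingu) (round 3), large(pingu) (round 5). closed(pingu) never appears in any round.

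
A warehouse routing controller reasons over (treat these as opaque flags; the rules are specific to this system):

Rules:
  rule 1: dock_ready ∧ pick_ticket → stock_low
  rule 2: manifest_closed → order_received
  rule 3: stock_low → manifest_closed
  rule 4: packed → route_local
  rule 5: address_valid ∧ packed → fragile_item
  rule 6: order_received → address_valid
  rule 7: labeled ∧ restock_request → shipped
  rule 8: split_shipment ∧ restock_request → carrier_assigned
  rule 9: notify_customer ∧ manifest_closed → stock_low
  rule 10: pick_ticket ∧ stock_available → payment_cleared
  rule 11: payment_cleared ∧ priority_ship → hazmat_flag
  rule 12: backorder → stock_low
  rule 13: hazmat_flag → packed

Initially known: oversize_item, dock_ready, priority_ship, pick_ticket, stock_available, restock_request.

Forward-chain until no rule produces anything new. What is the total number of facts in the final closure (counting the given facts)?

Round 1: rule 1 [dock_ready ∧ pick_ticket → stock_low]; rule 10 [pick_ticket ∧ stock_available → payment_cleared]. Adds stock_low, payment_cleared.
Round 2: rule 3 [stock_low → manifest_closed]; rule 11 [payment_cleared ∧ priority_ship → hazmat_flag]. Adds manifest_closed, hazmat_flag.
Round 3: rule 2 [manifest_closed → order_received]; rule 13 [hazmat_flag → packed]. Adds order_received, packed.
Round 4: rule 4 [packed → route_local]; rule 6 [order_received → address_valid]. Adds route_local, address_valid.
Round 5: rule 5 [address_valid ∧ packed → fragile_item]. Adds fragile_item.
Closure: {address_valid, dock_ready, fragile_item, hazmat_flag, manifest_closed, order_received, oversize_item, packed, payment_cleared, pick_ticket, priority_ship, restock_request, route_local, stock_available, stock_low} — 15 facts.

15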